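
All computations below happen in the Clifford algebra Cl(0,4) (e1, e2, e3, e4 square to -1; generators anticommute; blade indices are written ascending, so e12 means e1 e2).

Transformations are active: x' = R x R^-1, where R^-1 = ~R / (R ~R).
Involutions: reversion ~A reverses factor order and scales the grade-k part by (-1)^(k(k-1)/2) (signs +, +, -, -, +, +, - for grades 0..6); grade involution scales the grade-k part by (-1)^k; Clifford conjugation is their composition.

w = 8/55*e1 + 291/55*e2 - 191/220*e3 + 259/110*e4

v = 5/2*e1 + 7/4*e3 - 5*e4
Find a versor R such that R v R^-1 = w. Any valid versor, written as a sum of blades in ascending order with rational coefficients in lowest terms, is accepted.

Key observation: q(v) = q(w) = -549/16 (sandwiches preserve the norm), so R = v + w = 291/110*e1 + 291/55*e2 + 97/110*e3 - 291/110*e4 works whenever it is invertible — the component of v along it is kept and (v - w)/2 reverses, sending v to w.
Answer: 291/110*e1 + 291/55*e2 + 97/110*e3 - 291/110*e4


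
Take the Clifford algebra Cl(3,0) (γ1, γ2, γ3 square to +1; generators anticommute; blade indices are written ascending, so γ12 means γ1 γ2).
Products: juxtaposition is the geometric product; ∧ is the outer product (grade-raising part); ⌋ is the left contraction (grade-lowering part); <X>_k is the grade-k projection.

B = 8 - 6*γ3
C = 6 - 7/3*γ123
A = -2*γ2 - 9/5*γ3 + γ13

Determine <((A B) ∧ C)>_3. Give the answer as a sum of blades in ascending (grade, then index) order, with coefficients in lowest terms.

step 1: 54/5 - 6*γ1 - 16*γ2 - 72/5*γ3 + 8*γ13 + 12*γ23
step 2: 324/5 - 36*γ1 - 96*γ2 - 432/5*γ3 + 48*γ13 + 72*γ23 - 126/5*γ123
step 3: -126/5*γ123
Answer: -126/5*γ123


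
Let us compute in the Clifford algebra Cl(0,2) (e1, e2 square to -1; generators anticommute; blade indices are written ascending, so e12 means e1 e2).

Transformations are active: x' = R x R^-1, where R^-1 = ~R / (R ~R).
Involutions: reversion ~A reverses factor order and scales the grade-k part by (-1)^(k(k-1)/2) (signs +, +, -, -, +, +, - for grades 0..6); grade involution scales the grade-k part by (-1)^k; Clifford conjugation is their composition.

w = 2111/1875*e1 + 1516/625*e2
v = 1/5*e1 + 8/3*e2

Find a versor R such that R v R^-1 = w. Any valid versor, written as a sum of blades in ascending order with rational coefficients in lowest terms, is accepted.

Why this works: both vectors square to -1609/225, so q(v) = q(w) and R = v + w = 2486/1875*e1 + 9548/1875*e2 carries v to w — its own direction survives, the complement (v - w)/2 flips.
Answer: 2486/1875*e1 + 9548/1875*e2


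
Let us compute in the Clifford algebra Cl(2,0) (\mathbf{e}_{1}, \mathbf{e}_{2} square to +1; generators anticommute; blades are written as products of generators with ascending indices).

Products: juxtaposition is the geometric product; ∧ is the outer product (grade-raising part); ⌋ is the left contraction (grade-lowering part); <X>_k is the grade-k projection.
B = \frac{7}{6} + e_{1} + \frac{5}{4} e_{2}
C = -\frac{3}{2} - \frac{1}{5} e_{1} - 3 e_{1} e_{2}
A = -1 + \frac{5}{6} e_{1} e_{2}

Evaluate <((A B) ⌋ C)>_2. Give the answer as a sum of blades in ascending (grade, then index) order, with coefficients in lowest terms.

step 1: -\frac{7}{6} + \frac{1}{24} e_{1} - \frac{25}{12} e_{2} + \frac{35}{36} e_{1} e_{2}
step 2: \frac{559}{120} - \frac{361}{60} e_{1} - \frac{1}{8} e_{2} + \frac{7}{2} e_{1} e_{2}
step 3: \frac{7}{2} e_{1} e_{2}
Answer: \frac{7}{2} e_{1} e_{2}


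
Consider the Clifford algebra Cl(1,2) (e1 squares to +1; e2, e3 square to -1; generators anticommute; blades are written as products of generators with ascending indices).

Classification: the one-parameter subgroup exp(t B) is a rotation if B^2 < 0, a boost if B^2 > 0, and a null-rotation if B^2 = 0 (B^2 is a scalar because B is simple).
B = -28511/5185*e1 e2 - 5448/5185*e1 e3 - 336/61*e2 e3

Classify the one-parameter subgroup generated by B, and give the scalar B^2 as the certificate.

B^2 term by term: the squares give (-28511/5185)^2*(e1 e2)^2 + (-5448/5185)^2*(e1 e3)^2 + (-336/61)^2*(e2 e3)^2 = 812877121/26884225*(+1) + 29680704/26884225*(+1) + 112896/3721*(-1) = 1 (each basis 2-blade squares to minus the product of its generators' squares); cross terms between blades sharing an index anticommute and cancel. So B^2 = 1.
Answer: boost, certificate B^2 = 1. The class reads off the invariant scalar 1 directly.


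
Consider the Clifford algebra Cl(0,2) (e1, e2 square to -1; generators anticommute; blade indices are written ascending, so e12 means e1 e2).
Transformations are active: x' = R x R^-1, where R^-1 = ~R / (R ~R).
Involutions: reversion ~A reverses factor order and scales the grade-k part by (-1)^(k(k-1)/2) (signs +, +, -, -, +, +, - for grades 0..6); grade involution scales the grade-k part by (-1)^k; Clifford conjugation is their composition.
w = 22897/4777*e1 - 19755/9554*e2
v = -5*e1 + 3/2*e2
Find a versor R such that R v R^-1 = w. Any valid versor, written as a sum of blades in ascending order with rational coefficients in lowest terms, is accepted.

Reasoning: v^2 = w^2 = -109/4 since conjugation preserves the quadratic form; R = v + w = -988/4777*e1 - 2712/4777*e2 is then valid when invertible, keeping its own part and reversing (v - w)/2.
Answer: -988/4777*e1 - 2712/4777*e2


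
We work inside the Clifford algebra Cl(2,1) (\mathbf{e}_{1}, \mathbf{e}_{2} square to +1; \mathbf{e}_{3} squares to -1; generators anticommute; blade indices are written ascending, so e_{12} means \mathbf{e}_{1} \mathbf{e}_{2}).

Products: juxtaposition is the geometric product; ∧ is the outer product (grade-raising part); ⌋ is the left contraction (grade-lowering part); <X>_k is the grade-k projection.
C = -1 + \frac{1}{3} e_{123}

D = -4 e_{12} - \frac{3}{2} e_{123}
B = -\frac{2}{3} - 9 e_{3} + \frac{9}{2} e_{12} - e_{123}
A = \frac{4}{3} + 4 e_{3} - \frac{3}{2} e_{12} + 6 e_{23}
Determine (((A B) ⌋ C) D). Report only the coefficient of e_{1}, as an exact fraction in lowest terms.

step 1: \frac{1507}{36} - 6 e_{1} + 54 e_{2} - \frac{97}{6} e_{3} + 11 e_{12} - 27 e_{13} - 4 e_{23} + \frac{181}{6} e_{123}
step 2: -\frac{1145}{36} - \frac{4}{3} e_{1} + 9 e_{2} - \frac{11}{3} e_{3} + \frac{97}{18} e_{12} - 18 e_{13} - 2 e_{23} + \frac{1507}{108} e_{123}
step 3: \frac{5}{8} + 39 e_{1} - \frac{65}{3} e_{2} + \frac{6901}{108} e_{3} + \frac{2191}{18} e_{12} + \frac{11}{2} e_{13} + 74 e_{23} + \frac{499}{8} e_{123}
Answer: 39


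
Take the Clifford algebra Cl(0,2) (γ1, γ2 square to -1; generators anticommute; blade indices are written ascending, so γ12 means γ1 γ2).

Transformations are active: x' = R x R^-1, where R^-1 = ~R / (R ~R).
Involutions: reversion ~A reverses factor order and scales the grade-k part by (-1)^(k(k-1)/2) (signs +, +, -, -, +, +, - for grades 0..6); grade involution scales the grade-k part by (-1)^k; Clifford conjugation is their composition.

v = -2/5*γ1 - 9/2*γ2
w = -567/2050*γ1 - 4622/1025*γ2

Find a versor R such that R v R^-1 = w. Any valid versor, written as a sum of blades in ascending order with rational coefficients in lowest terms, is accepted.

Since q(v) = q(w) = -2041/100, the sum R = v + w = -1387/2050*γ1 - 18469/2050*γ2 does the job whenever invertible.
Answer: -1387/2050*γ1 - 18469/2050*γ2


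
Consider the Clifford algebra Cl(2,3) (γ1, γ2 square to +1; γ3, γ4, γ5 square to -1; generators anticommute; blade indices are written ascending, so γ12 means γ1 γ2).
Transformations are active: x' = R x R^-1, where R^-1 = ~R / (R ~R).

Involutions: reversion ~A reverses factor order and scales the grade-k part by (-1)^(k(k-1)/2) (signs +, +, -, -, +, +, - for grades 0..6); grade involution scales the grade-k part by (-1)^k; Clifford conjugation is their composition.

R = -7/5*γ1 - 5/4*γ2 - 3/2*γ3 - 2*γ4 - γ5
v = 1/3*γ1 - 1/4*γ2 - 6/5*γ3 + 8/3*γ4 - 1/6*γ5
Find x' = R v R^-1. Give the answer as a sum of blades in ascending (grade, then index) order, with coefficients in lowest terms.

~R = -7/5*γ1 - 5/4*γ2 - 3/2*γ3 - 2*γ4 - γ5, and R ~R = -1491/400, so R^-1 = ~R / (-1491/400).
R v = 257/80 + 23/30*γ12 + 109/50*γ13 - 46/15*γ14 + 17/30*γ15 + 9/8*γ23 - 23/6*γ24 - 1/24*γ25 - 32/5*γ34 - 19/20*γ35 + 3*γ45
Answer: 443/213*γ1 + 14341/5964*γ2 + 9407/2485*γ3 + 388/497*γ4 + 1879/994*γ5


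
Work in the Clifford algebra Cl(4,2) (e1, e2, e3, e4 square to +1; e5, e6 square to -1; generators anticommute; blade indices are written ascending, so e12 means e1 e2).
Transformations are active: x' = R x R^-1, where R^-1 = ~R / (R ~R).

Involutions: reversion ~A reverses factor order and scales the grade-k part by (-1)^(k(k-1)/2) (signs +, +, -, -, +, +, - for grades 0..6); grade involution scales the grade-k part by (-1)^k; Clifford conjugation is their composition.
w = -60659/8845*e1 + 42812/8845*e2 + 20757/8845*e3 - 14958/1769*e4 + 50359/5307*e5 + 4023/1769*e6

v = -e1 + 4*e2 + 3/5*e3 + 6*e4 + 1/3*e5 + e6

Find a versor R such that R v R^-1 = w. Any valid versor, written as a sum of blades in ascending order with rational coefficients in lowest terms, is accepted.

Why this works: both vectors square to 11756/225, so q(v) = q(w) and R = v + w = -69504/8845*e1 + 78192/8845*e2 + 26064/8845*e3 - 4344/1769*e4 + 17376/1769*e5 + 5792/1769*e6 carries v to w — its own direction survives, the complement (v - w)/2 flips.
Answer: -69504/8845*e1 + 78192/8845*e2 + 26064/8845*e3 - 4344/1769*e4 + 17376/1769*e5 + 5792/1769*e6


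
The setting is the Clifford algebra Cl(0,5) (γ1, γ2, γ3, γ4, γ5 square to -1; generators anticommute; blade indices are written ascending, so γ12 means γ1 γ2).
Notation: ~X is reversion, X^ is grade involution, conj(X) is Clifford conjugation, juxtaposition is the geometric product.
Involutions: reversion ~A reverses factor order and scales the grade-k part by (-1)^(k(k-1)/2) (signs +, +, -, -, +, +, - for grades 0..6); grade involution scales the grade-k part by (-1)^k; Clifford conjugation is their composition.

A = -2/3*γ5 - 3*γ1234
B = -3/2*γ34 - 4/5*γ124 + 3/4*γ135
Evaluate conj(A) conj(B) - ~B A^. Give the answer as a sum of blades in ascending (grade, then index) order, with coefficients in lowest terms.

first term: 12/5*γ3 + 9/2*γ12 - 1/2*γ13 - 9/4*γ245 + γ345 + 8/15*γ1245
second term: 12/5*γ3 + 9/2*γ12 + 1/2*γ13 + 9/4*γ245 + γ345 + 8/15*γ1245
Answer: -γ13 - 9/2*γ245


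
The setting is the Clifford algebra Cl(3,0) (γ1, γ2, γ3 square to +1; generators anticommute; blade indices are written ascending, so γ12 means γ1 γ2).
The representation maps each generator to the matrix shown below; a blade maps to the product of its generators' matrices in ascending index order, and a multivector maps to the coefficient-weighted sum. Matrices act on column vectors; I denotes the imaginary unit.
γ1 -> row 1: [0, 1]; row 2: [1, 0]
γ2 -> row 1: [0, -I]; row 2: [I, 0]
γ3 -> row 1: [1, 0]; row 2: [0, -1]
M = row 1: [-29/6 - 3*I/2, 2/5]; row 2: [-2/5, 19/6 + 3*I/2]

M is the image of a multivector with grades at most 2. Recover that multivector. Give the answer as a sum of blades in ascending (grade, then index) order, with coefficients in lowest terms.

Method: 1, rho(γ1), rho(γ2), rho(γ3) form a trace-orthogonal basis of the 2x2 complex matrices (tr(X Y) = 2 if X = Y, else 0), so M = m0*1 + m1*rho(γ1) + m2*rho(γ2) + m3*rho(γ3) with m0 = tr(M)/2 = -5/6, m1 = tr(M rho(γ1))/2 = 0, m2 = tr(M rho(γ2))/2 = 2*I/5, m3 = tr(M rho(γ3))/2 = -4 - 3*I/2.
Multiplying table entries, the bivector images are rho(γ12) = I*rho(γ3), rho(γ13) = -I*rho(γ2), rho(γ23) = I*rho(γ1); with real blade coefficients the real parts of m0..m3 are the coefficients of 1, γ1, γ2, γ3 and the imaginary parts give the bivectors (γ23: Im m1, γ13: -Im m2, γ12: Im m3).
Answer: -5/6 - 4*γ3 - 3/2*γ12 - 2/5*γ13


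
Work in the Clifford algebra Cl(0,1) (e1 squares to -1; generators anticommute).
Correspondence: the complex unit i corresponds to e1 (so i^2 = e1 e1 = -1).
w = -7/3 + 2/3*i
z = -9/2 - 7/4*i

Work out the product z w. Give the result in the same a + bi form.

In blades: z = -9/2 - 7/4*e1, w = -7/3 + 2/3*e1.
Distribute z over w term by term (generator squares from the signature, products reordered to ascending indices): (-9/2)*w = 21/2 - 3*e1; (-7/4*e1)*w = 7/6 + 49/12*e1.
Sum: 35/3 + 13/12*e1; translating back through the correspondence:
Answer: 35/3 + 13/12*i


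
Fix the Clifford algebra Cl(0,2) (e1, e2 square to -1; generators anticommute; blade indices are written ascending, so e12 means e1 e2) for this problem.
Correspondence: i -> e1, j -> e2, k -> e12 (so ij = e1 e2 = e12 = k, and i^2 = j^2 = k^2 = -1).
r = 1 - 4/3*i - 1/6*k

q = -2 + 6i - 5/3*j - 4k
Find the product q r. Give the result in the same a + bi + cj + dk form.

In blades: q = -2 + 6*e1 - 5/3*e2 - 4*e12, r = 1 - 4/3*e1 - 1/6*e12.
Distribute q over r term by term (generator squares from the signature, products reordered to ascending indices): (-2)*r = -2 + 8/3*e1 + 1/3*e12; (6*e1)*r = 8 + 6*e1 + e2; (-5/3*e2)*r = 5/18*e1 - 5/3*e2 - 20/9*e12; (-4*e12)*r = -2/3 + 16/3*e2 - 4*e12.
Sum: 16/3 + 161/18*e1 + 14/3*e2 - 53/9*e12; translating back through the correspondence:
Answer: 16/3 + 161/18*i + 14/3*j - 53/9*k


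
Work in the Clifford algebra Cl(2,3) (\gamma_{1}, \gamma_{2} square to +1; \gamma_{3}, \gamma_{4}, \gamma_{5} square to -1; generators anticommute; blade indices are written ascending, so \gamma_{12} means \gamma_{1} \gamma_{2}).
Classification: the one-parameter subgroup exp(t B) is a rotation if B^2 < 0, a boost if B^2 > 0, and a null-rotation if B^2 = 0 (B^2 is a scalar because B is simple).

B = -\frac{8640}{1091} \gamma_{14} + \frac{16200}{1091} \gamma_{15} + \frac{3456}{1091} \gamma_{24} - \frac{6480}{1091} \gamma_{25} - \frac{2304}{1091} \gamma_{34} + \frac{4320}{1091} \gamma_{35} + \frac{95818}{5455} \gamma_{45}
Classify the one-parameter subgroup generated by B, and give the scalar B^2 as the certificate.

B^2 term by term: the squares give (-\frac{8640}{1091})^2*(\gamma_{14})^2 + (\frac{16200}{1091})^2*(\gamma_{15})^2 + (\frac{3456}{1091})^2*(\gamma_{24})^2 + (-\frac{6480}{1091})^2*(\gamma_{25})^2 + (-\frac{2304}{1091})^2*(\gamma_{34})^2 + (\frac{4320}{1091})^2*(\gamma_{35})^2 + (\frac{95818}{5455})^2*(\gamma_{45})^2 = \frac{74649600}{1190281}*(+1) + \frac{262440000}{1190281}*(+1) + \frac{11943936}{1190281}*(+1) + \frac{41990400}{1190281}*(+1) + \frac{5308416}{1190281}*(-1) + \frac{18662400}{1190281}*(-1) + \frac{9181089124}{29757025}*(-1) = -\frac{4}{25} (each basis 2-blade squares to minus the product of its generators' squares); cross terms between blades sharing an index anticommute and cancel; the commuting (index-disjoint) pairs give grade-4 terms 2*c*c'*(blade product), which cancel blade by blade — \gamma_{1245}: -\frac{111974400}{1190281} + \frac{111974400}{1190281} = 0; \gamma_{1345}: \frac{74649600}{1190281} - \frac{74649600}{1190281} = 0; \gamma_{2345}: -\frac{29859840}{1190281} + \frac{29859840}{1190281} = 0 — confirming B is simple. So B^2 = -\frac{4}{25}.
Answer: rotation, certificate B^2 = -\frac{4}{25}. Key observation: B^2 = -\frac{4}{25} is a conjugation invariant, so its sign decides the class regardless of the surface form of B.


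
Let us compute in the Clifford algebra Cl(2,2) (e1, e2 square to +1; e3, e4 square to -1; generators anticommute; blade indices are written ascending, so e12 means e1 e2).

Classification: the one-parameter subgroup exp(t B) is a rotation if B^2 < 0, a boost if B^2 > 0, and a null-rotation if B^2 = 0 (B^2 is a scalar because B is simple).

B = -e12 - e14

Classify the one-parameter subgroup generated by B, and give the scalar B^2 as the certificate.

B^2 term by term: the squares give (-1)^2*(e12)^2 + (-1)^2*(e14)^2 = 1*(-1) + 1*(+1) = 0 (each basis 2-blade squares to minus the product of its generators' squares); cross terms between blades sharing an index anticommute and cancel. So B^2 = 0.
Answer: null-rotation, certificate B^2 = 0. Why this suffices: the scalar 0 survives any versor conjugation, so its sign alone determines the class however B is presented.


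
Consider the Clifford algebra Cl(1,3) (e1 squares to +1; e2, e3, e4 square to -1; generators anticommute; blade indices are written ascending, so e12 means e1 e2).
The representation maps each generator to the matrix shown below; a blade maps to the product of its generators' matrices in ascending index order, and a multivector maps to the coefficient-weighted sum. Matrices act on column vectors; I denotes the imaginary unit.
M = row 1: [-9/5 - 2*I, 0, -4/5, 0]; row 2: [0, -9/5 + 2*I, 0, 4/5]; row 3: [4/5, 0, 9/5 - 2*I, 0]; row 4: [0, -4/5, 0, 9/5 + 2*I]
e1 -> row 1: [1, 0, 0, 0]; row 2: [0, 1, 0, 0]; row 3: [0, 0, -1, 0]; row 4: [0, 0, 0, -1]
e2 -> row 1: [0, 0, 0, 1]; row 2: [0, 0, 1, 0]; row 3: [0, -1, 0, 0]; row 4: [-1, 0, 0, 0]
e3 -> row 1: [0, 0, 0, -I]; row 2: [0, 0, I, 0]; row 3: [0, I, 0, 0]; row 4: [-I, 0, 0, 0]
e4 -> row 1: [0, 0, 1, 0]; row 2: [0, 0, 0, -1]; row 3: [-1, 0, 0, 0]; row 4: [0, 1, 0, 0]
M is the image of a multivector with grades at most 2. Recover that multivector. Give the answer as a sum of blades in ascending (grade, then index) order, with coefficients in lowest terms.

Method: the blade images are trace-orthogonal — tr(rho(e_A) rho(e_B)^-1) = 4 if A = B and 0 otherwise — and rho(e_A)^-1 = (e_A)^2 * rho(e_A) with (e_A)^2 = +1 or -1, so the coefficient of e_A in the preimage is (e_A)^2 * tr(M rho(e_A))/4.
Nonzero projections over blades of grade <= 2: e1: (e1)^2 = +1, tr(M rho(e1)) = -36/5, coefficient -9/5; e4: (e4)^2 = -1, tr(M rho(e4)) = 16/5, coefficient -4/5; e23: (e23)^2 = -1, tr(M rho(e23)) = -8, coefficient 2. Every other blade of grade <= 2 projects to 0.
Answer: -9/5*e1 - 4/5*e4 + 2*e23


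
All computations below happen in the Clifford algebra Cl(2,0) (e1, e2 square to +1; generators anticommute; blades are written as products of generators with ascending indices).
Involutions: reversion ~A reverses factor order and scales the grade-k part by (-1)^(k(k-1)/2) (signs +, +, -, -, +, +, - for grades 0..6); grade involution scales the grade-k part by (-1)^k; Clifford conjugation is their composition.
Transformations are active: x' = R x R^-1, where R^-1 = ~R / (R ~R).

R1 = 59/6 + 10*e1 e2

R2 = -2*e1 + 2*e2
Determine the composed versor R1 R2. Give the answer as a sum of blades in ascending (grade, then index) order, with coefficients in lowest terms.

Distribute over the terms of R1 (each basis-blade product reordered to ascending indices, repeated generators contracted through their squares):
(59/6) R2 = -59/3*e1 + 59/3*e2
(10*e1 e2) R2 = 20*e1 + 20*e2
Summing the partial products and collecting blades:
Answer: 1/3*e1 + 119/3*e2


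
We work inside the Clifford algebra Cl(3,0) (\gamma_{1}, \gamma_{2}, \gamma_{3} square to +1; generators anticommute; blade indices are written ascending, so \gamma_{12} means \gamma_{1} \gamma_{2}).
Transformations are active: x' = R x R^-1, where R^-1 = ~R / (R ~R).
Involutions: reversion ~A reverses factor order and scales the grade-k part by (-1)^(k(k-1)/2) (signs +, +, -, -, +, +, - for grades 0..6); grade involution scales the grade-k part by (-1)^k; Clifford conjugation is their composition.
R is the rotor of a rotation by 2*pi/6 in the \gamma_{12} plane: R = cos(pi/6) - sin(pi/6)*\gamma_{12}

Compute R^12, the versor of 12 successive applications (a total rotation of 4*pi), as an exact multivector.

The rotor phase is half the rotation angle and phases add under composition, so 12 steps in the \gamma_{12} plane accumulate phase 12*(pi/6) = 2 \pi: R^12 = cos(2 \pi) - sin(2 \pi)*\gamma_{12}.
cos(2 \pi) = 1 and sin(2 \pi) = 0, so R^12 = 1. The total rotation 4*pi is 2 full turns, so every vector returns to itself, yet the rotor is +1, back on the identity sheet (an even number of 2*pi turns).
Answer: 1


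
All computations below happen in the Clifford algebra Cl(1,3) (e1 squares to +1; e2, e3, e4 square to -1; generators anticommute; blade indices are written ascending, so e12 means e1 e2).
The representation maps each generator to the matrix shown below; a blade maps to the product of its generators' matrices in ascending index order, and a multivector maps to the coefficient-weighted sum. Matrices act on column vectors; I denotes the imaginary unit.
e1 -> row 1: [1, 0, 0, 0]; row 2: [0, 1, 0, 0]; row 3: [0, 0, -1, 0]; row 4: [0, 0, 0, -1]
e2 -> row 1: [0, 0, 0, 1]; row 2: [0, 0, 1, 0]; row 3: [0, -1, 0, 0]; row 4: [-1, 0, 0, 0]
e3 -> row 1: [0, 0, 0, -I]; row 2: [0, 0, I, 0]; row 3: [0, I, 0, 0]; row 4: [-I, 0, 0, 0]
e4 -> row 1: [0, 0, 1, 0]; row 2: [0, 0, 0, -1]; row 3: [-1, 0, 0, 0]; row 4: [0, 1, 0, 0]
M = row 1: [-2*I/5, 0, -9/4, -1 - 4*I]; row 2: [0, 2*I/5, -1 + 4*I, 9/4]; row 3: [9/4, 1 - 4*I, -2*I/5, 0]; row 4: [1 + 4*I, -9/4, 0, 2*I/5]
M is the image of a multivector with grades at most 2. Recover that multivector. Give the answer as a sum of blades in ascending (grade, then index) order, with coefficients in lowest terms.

Method: the blade images are trace-orthogonal — tr(rho(e_A) rho(e_B)^-1) = 4 if A = B and 0 otherwise — and rho(e_A)^-1 = (e_A)^2 * rho(e_A) with (e_A)^2 = +1 or -1, so the coefficient of e_A in the preimage is (e_A)^2 * tr(M rho(e_A))/4.
Nonzero projections over blades of grade <= 2: e2: (e2)^2 = -1, tr(M rho(e2)) = 4, coefficient -1; e4: (e4)^2 = -1, tr(M rho(e4)) = 9, coefficient -9/4; e13: (e13)^2 = +1, tr(M rho(e13)) = 16, coefficient 4; e23: (e23)^2 = -1, tr(M rho(e23)) = -8/5, coefficient 2/5. Every other blade of grade <= 2 projects to 0.
Answer: -e2 - 9/4*e4 + 4*e13 + 2/5*e23


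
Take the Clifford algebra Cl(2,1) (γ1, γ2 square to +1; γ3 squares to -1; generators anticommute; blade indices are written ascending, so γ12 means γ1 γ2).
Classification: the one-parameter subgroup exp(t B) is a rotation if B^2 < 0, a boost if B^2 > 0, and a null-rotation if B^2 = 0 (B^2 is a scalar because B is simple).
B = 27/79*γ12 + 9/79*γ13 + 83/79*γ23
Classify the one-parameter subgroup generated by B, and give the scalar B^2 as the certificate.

B^2 term by term: the squares give (27/79)^2*(γ12)^2 + (9/79)^2*(γ13)^2 + (83/79)^2*(γ23)^2 = 729/6241*(-1) + 81/6241*(+1) + 6889/6241*(+1) = 1 (each basis 2-blade squares to minus the product of its generators' squares); cross terms between blades sharing an index anticommute and cancel. So B^2 = 1.
Answer: boost, certificate B^2 = 1. Key observation: B^2 = 1 is a conjugation invariant, so its sign decides the class regardless of the surface form of B.


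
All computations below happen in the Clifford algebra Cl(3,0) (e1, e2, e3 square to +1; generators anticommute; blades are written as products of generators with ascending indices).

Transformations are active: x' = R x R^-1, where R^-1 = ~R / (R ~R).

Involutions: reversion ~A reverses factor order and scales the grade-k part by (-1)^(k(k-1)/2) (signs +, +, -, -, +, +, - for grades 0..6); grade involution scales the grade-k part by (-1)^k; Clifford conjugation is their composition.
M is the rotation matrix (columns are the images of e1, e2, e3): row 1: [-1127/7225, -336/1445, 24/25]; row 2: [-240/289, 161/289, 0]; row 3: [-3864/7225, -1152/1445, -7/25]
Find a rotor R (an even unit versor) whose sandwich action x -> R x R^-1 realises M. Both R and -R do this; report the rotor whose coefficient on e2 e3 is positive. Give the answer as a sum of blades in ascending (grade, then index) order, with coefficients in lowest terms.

Method: write R = a + b12*e1 e2 + b13*e1 e3 + b23*e2 e3 with a^2 + b12^2 + b13^2 + b23^2 = 1 (so R^-1 = ~R). Expanding the columns R e_j ~R gives tr M = 4a^2 - 1 and, from the antisymmetric part, M21 - M12 = -4a*b12, M13 - M31 = 4a*b13, M32 - M23 = -4a*b23.
Here tr M = 35/289, so a^2 = (1 + tr M)/4 = 81/289 and a = ±9/17. Taking a = 9/17: M21 - M12 = -864/1445, M13 - M31 = 432/289, M32 - M23 = -1152/1445, giving b12 = 24/85, b13 = 12/17, b23 = 32/85, i.e. R = 9/17 + 24/85*e1 e2 + 12/17*e1 e3 + 32/85*e2 e3.
Its e2 e3 coefficient is already positive.
Answer: 9/17 + 24/85*e1 e2 + 12/17*e1 e3 + 32/85*e2 e3. Note: both R and -R realise this M (trace 35/289); the covering map identifies them, and the e2 e3-coefficient sign is the tie-breaker.


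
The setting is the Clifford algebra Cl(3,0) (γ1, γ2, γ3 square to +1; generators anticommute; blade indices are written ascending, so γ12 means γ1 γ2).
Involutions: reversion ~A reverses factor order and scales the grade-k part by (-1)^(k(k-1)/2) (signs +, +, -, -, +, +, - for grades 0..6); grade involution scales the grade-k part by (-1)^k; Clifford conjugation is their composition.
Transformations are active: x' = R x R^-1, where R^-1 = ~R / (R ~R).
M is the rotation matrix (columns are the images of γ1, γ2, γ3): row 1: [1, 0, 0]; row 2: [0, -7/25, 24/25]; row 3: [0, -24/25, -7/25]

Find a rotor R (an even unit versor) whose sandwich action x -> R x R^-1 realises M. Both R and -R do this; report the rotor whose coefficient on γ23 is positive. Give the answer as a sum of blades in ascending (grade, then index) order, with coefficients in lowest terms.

Method: write R = a + b12*γ12 + b13*γ13 + b23*γ23 with a^2 + b12^2 + b13^2 + b23^2 = 1 (so R^-1 = ~R). Expanding the columns R e_j ~R gives tr M = 4a^2 - 1 and, from the antisymmetric part, M21 - M12 = -4a*b12, M13 - M31 = 4a*b13, M32 - M23 = -4a*b23.
Here tr M = 11/25, so a^2 = (1 + tr M)/4 = 9/25 and a = ±3/5. Taking a = 3/5: M21 - M12 = 0, M13 - M31 = 0, M32 - M23 = -48/25, giving b12 = 0, b13 = 0, b23 = 4/5, i.e. R = 3/5 + 4/5*γ23.
Its γ23 coefficient is already positive.
Answer: 3/5 + 4/5*γ23. Key observation: the double cover Spin(3) -> SO(3) sends R and -R to the same matrix (trace 11/25 here), so the stated sign of the γ23 coefficient is what selects one sheet.


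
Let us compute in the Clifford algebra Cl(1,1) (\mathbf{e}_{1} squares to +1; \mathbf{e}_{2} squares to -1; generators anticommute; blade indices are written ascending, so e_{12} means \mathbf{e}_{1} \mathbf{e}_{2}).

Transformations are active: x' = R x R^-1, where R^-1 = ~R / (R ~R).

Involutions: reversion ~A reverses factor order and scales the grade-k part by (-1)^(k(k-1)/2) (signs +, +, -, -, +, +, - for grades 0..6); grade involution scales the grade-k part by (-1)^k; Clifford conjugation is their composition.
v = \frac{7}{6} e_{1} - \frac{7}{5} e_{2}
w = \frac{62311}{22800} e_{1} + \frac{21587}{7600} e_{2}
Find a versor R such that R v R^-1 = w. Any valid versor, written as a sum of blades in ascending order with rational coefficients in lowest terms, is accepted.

Equal squares first: v^2 = w^2 = -\frac{539}{900}. Then v + w = \frac{29637}{7600} e_{1} + \frac{10947}{7600} e_{2} is a versor taking v to w, provided it is invertible.
Answer: \frac{29637}{7600} e_{1} + \frac{10947}{7600} e_{2}


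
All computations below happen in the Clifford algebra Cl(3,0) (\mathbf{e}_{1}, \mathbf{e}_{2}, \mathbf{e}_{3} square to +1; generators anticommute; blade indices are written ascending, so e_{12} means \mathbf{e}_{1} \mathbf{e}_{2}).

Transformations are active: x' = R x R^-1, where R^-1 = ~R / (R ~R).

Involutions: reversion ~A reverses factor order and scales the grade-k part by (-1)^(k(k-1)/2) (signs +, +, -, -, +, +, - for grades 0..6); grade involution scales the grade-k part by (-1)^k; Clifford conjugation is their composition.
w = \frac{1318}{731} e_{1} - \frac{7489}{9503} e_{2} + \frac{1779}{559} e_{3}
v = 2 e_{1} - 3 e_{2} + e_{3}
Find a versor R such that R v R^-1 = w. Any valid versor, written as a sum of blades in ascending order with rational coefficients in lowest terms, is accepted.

Why this works: both vectors square to 14, so q(v) = q(w) and R = v + w = \frac{2780}{731} e_{1} - \frac{35998}{9503} e_{2} + \frac{2338}{559} e_{3} carries v to w — its own direction survives, the complement (v - w)/2 flips.
Answer: \frac{2780}{731} e_{1} - \frac{35998}{9503} e_{2} + \frac{2338}{559} e_{3}


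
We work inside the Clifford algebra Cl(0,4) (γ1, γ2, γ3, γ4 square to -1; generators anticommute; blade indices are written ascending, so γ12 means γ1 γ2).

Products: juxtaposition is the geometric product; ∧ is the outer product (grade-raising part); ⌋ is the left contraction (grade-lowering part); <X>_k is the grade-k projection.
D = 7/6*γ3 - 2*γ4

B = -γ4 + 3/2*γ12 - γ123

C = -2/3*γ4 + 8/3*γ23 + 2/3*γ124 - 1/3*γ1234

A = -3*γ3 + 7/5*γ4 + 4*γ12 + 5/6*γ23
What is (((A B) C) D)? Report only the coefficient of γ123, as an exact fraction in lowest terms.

step 1: -23/5 + 5/6*γ1 + 4*γ3 - 3*γ12 + 5/4*γ13 + 3*γ34 - 9/2*γ123 - 19/10*γ124 - 5/6*γ234 + 7/5*γ1234
step 2: -26/15 + 211/18*γ1 + 32/3*γ2 + 23/10*γ3 + 791/90*γ4 + 46/15*γ12 + 77/9*γ13 - 193/45*γ14 - 577/45*γ23 + 253/36*γ24 - 2/3*γ34 + 52/45*γ123 + 4/15*γ124 + 127/30*γ134 - 5/9*γ234 + 36/5*γ1234
step 3: 2681/180 - 5011/270*γ1 + 3917/135*γ2 - 151/45*γ3 + 121/45*γ4 - 22/27*γ12 + 11957/540*γ13 - 3331/180*γ14 + 34/3*γ23 - 1187/54*γ24 - 8021/540*γ34 + 809/45*γ123 + 34/15*γ124 - 3269/270*γ134 + 18841/1080*γ234 - 118/45*γ1234
Answer: 809/45


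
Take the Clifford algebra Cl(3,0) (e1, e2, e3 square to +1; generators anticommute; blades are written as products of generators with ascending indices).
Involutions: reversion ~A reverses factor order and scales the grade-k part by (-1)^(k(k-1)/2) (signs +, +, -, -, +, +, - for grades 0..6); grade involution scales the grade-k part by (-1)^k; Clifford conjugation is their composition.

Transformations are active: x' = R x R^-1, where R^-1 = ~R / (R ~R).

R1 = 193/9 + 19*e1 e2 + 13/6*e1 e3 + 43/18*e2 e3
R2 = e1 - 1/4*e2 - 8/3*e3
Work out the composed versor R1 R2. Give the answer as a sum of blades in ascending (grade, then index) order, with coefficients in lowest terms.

Distribute over the terms of R2 (each basis-blade product reordered to ascending indices, repeated generators contracted through their squares):
R1 (e1) = 193/9*e1 - 19*e2 - 13/6*e3 + 43/18*e1 e2 e3
R1 (-1/4*e2) = -19/4*e1 - 193/36*e2 + 43/72*e3 + 13/24*e1 e2 e3
R1 (-8/3*e3) = -52/9*e1 - 172/27*e2 - 1544/27*e3 - 152/3*e1 e2 e3
Summing the partial products and collecting blades:
Answer: 131/12*e1 - 3319/108*e2 - 12691/216*e3 - 3437/72*e1 e2 e3


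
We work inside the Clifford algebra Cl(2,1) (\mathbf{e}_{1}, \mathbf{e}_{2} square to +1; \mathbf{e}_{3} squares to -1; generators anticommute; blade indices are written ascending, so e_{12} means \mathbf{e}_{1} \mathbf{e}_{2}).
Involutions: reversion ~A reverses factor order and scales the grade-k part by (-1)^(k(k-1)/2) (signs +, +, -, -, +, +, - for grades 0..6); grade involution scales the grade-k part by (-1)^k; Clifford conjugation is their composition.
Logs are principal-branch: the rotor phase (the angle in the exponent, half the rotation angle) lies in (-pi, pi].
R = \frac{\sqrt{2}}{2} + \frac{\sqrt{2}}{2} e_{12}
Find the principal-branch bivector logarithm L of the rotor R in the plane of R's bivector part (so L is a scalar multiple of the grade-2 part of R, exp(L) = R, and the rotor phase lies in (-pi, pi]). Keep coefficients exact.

The scalar part of R is \frac{\sqrt{2}}{2}, which fixes the principal-branch rotor phase; the unit plane is then the bivector part divided by the sine of that phase, and L is that plane scaled by the phase.
Concretely: cos(phase) = \frac{\sqrt{2}}{2} gives phase = ±\frac{\pi}{4}, and since phase/sin(phase) is even the sign is immaterial: L = (phase/sin(phase)) * <R>_2 = (\frac{\sqrt{2} \pi}{4}) * <R>_2.
Answer: \frac{\pi}{4} e_{12}


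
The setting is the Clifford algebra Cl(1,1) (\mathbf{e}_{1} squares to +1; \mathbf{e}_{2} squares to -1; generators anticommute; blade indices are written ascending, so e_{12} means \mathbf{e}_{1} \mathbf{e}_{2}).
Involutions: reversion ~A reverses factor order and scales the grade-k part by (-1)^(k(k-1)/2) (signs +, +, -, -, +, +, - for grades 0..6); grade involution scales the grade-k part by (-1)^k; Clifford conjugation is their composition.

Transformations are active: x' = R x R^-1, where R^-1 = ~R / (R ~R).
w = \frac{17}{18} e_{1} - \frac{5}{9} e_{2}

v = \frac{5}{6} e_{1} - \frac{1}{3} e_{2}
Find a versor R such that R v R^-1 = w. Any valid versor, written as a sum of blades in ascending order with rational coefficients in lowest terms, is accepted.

Why this works: both vectors square to \frac{7}{12}, so q(v) = q(w) and R = v + w = \frac{16}{9} e_{1} - \frac{8}{9} e_{2} carries v to w — its own direction survives, the complement (v - w)/2 flips.
Answer: \frac{16}{9} e_{1} - \frac{8}{9} e_{2}


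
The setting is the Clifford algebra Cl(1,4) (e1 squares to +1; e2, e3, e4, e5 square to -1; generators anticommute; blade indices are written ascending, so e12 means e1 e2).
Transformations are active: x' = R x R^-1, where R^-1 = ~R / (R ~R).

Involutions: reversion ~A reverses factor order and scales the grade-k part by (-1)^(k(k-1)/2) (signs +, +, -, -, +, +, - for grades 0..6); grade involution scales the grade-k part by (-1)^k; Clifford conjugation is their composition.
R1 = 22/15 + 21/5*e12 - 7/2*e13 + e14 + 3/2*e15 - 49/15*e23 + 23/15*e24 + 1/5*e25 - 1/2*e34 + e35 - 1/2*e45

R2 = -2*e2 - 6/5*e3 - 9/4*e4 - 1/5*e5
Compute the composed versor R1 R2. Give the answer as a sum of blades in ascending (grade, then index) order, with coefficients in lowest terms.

Distribute over the terms of R2 (each basis-blade product reordered to ascending indices, repeated generators contracted through their squares):
R1 (-2*e2) = 42/5*e1 - 44/15*e2 + 98/15*e3 - 46/15*e4 - 2/5*e5 - 7*e123 + 2*e124 + 3*e125 + e234 - 2*e235 + e245
R1 (-6/5*e3) = -21/5*e1 - 98/25*e2 - 44/25*e3 + 3/5*e4 - 6/5*e5 - 126/25*e123 + 6/5*e134 + 9/5*e135 + 46/25*e234 + 6/25*e235 + 3/5*e345
R1 (-9/4*e4) = 9/4*e1 + 69/20*e2 - 9/8*e3 - 33/10*e4 + 9/8*e5 - 189/20*e124 + 63/8*e134 + 27/8*e145 + 147/20*e234 + 9/20*e245 + 9/4*e345
R1 (-1/5*e5) = 3/10*e1 + 1/25*e2 + 1/5*e3 - 1/10*e4 - 22/75*e5 - 21/25*e125 + 7/10*e135 - 1/5*e145 + 49/75*e235 - 23/75*e245 + 1/10*e345
Summing the partial products and collecting blades:
Answer: 27/4*e1 - 1009/300*e2 + 2309/600*e3 - 88/15*e4 - 461/600*e5 - 301/25*e123 - 149/20*e124 + 54/25*e125 + 363/40*e134 + 5/2*e135 + 127/40*e145 + 1019/100*e234 - 83/75*e235 + 343/300*e245 + 59/20*e345


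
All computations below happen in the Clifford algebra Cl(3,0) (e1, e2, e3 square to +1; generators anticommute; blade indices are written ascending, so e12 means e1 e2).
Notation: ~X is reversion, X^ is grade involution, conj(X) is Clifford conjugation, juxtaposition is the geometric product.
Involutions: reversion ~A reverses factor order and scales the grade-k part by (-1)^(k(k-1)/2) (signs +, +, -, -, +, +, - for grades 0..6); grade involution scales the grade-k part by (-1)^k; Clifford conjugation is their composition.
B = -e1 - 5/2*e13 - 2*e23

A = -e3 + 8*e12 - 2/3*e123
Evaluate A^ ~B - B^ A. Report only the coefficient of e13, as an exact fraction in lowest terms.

first term: -23/6*e1 + 23/3*e2 + 17*e13 - 62/3*e23
second term: 7/6*e1 + 35/3*e2 + 15*e13 - 62/3*e23
Answer: 2


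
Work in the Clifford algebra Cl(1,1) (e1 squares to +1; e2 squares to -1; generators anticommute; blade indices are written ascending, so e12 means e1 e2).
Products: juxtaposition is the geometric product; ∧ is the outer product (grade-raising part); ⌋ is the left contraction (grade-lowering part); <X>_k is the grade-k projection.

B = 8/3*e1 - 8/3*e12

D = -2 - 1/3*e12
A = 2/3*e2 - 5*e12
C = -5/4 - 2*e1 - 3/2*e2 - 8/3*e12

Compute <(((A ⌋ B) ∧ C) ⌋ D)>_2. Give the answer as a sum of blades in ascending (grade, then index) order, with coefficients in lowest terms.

step 1: 40/3 - 16/9*e1
step 2: -50/3 - 220/9*e1 - 20*e2 - 296/9*e12
step 3: 1196/27 + 20/3*e1 + 220/27*e2 + 50/9*e12
step 4: 50/9*e12
Answer: 50/9*e12


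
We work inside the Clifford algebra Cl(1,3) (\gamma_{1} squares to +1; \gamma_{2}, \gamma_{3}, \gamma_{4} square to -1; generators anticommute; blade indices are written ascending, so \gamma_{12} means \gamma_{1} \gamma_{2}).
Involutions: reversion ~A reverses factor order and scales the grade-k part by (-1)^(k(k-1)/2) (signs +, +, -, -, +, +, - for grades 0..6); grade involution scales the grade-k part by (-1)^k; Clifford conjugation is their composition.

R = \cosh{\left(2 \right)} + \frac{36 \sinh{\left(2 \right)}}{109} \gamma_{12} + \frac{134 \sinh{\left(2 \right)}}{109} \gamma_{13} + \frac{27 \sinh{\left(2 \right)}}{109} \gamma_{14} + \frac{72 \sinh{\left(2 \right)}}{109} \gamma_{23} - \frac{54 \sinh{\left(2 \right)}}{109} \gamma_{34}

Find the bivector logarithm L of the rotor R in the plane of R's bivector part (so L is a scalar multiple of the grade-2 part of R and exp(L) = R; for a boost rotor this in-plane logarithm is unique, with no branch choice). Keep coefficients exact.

The scalar part of R is \cosh{\left(2 \right)}, giving the rapidity magnitude (cosh is even); the bivector part supplies orientation, its quotient by sinh of the rapidity is the plane, and L = rapidity * plane — unique in that plane, since flipping both signs leaves L unchanged.
Concretely: cosh(rapidity) = \cosh{\left(2 \right)} gives rapidity = ±2, and since rapidity/sinh(rapidity) is even the sign is immaterial: L = (rapidity/sinh(rapidity)) * <R>_2 = (\frac{2}{\sinh{\left(2 \right)}}) * <R>_2.
Answer: \frac{72}{109} \gamma_{12} + \frac{268}{109} \gamma_{13} + \frac{54}{109} \gamma_{14} + \frac{144}{109} \gamma_{23} - \frac{108}{109} \gamma_{34}


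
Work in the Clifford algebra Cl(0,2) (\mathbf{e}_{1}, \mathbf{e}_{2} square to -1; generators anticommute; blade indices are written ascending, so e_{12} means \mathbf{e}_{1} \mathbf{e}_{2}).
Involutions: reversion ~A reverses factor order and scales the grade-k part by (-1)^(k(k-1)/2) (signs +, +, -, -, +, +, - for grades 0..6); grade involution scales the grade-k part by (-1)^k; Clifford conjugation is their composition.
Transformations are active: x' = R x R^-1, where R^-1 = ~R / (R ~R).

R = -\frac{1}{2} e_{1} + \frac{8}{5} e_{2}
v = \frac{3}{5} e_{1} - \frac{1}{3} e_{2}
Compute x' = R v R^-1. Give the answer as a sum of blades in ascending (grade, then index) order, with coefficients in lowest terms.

~R = -\frac{1}{2} e_{1} + \frac{8}{5} e_{2}, and R ~R = -\frac{281}{100}, so R^-1 = ~R / (-\frac{281}{100}).
R v = \frac{5}{6} - \frac{119}{150} e_{12}
Answer: -\frac{1279}{4215} e_{1} - \frac{173}{281} e_{2}


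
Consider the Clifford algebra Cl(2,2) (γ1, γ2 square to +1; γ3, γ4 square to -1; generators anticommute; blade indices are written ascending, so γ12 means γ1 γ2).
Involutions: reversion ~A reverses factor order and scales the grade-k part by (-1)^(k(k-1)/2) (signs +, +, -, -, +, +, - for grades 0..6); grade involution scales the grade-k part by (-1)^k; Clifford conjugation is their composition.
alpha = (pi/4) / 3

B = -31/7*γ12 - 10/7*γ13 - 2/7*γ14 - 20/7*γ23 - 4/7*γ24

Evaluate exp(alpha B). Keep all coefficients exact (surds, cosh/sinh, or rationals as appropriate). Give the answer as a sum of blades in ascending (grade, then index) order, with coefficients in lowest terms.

B^2 term by term: the squares give (-31/7)^2*(γ12)^2 + (-10/7)^2*(γ13)^2 + (-2/7)^2*(γ14)^2 + (-20/7)^2*(γ23)^2 + (-4/7)^2*(γ24)^2 = 961/49*(-1) + 100/49*(+1) + 4/49*(+1) + 400/49*(+1) + 16/49*(+1) = -9 (each basis 2-blade squares to minus the product of its generators' squares); cross terms between blades sharing an index anticommute and cancel; the commuting (index-disjoint) pairs give grade-4 terms 2*c*c'*(blade product), which cancel blade by blade — γ1234: -80/49 + 80/49 = 0 — confirming B is simple. So B^2 = -9.
B^2 = -9 — a negative square means the series sums to a rotation: l = 3, alpha*l = pi/4, so exp(alpha B) = cos(pi/4) + (sin(pi/4)/3)*B = sqrt(2)/2 + (sqrt(2)/6)*B.
Answer: sqrt(2)/2 - 31*sqrt(2)/42*γ12 - 5*sqrt(2)/21*γ13 - sqrt(2)/21*γ14 - 10*sqrt(2)/21*γ23 - 2*sqrt(2)/21*γ24


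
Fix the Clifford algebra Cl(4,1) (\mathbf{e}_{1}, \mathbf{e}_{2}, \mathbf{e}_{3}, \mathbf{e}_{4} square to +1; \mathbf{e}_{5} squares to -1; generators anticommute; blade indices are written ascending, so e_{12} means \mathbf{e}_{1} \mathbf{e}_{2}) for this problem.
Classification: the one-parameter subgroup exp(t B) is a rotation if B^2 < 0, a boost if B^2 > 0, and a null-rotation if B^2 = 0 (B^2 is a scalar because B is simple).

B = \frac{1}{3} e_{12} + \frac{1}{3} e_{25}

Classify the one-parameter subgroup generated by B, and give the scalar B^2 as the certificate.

B^2 term by term: the squares give (\frac{1}{3})^2*(e_{12})^2 + (\frac{1}{3})^2*(e_{25})^2 = \frac{1}{9}*(-1) + \frac{1}{9}*(+1) = 0 (each basis 2-blade squares to minus the product of its generators' squares); cross terms between blades sharing an index anticommute and cancel. So B^2 = 0.
Answer: null-rotation, certificate B^2 = 0. No conjugation can change B^2 = 0; the sign gives the class.
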